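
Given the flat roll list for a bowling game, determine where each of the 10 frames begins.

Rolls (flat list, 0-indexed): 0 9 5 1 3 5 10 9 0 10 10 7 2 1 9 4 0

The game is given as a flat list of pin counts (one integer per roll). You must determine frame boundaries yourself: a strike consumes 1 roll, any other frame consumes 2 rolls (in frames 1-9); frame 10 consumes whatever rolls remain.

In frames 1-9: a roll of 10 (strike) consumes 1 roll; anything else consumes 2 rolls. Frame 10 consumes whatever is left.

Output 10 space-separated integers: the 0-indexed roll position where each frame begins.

Frame 1 starts at roll index 0: rolls=0,9 (sum=9), consumes 2 rolls
Frame 2 starts at roll index 2: rolls=5,1 (sum=6), consumes 2 rolls
Frame 3 starts at roll index 4: rolls=3,5 (sum=8), consumes 2 rolls
Frame 4 starts at roll index 6: roll=10 (strike), consumes 1 roll
Frame 5 starts at roll index 7: rolls=9,0 (sum=9), consumes 2 rolls
Frame 6 starts at roll index 9: roll=10 (strike), consumes 1 roll
Frame 7 starts at roll index 10: roll=10 (strike), consumes 1 roll
Frame 8 starts at roll index 11: rolls=7,2 (sum=9), consumes 2 rolls
Frame 9 starts at roll index 13: rolls=1,9 (sum=10), consumes 2 rolls
Frame 10 starts at roll index 15: 2 remaining rolls

Answer: 0 2 4 6 7 9 10 11 13 15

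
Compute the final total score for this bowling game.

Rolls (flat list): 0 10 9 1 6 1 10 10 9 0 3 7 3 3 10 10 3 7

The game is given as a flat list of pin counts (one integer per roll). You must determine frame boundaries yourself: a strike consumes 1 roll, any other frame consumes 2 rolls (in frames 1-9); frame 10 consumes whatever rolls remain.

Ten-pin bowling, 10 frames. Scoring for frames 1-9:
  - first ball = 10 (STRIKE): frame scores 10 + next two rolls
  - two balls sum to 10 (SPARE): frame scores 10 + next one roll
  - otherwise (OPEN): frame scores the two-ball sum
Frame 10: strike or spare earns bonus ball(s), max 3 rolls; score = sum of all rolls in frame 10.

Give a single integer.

Answer: 161

Derivation:
Frame 1: SPARE (0+10=10). 10 + next roll (9) = 19. Cumulative: 19
Frame 2: SPARE (9+1=10). 10 + next roll (6) = 16. Cumulative: 35
Frame 3: OPEN (6+1=7). Cumulative: 42
Frame 4: STRIKE. 10 + next two rolls (10+9) = 29. Cumulative: 71
Frame 5: STRIKE. 10 + next two rolls (9+0) = 19. Cumulative: 90
Frame 6: OPEN (9+0=9). Cumulative: 99
Frame 7: SPARE (3+7=10). 10 + next roll (3) = 13. Cumulative: 112
Frame 8: OPEN (3+3=6). Cumulative: 118
Frame 9: STRIKE. 10 + next two rolls (10+3) = 23. Cumulative: 141
Frame 10: STRIKE. Sum of all frame-10 rolls (10+3+7) = 20. Cumulative: 161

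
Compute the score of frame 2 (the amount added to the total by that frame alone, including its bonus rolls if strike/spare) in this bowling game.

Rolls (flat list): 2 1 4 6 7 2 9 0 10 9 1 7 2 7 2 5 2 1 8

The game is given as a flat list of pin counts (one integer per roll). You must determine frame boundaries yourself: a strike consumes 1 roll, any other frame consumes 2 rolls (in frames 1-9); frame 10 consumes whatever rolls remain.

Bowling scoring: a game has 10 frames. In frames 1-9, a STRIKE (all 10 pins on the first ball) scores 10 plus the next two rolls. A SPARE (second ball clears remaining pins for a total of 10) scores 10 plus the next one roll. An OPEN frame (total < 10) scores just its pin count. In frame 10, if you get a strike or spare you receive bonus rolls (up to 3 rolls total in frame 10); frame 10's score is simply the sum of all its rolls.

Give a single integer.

Answer: 17

Derivation:
Frame 1: OPEN (2+1=3). Cumulative: 3
Frame 2: SPARE (4+6=10). 10 + next roll (7) = 17. Cumulative: 20
Frame 3: OPEN (7+2=9). Cumulative: 29
Frame 4: OPEN (9+0=9). Cumulative: 38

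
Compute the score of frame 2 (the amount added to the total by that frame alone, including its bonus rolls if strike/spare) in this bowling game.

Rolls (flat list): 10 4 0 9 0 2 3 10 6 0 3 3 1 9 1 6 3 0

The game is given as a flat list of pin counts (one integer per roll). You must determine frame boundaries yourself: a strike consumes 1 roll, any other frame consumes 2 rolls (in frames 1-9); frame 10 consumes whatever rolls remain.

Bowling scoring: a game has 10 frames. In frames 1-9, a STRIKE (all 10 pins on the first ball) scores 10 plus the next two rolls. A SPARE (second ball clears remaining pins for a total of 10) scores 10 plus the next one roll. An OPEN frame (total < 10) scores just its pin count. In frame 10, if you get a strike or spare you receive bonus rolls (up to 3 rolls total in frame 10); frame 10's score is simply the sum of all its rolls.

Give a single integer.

Frame 1: STRIKE. 10 + next two rolls (4+0) = 14. Cumulative: 14
Frame 2: OPEN (4+0=4). Cumulative: 18
Frame 3: OPEN (9+0=9). Cumulative: 27
Frame 4: OPEN (2+3=5). Cumulative: 32

Answer: 4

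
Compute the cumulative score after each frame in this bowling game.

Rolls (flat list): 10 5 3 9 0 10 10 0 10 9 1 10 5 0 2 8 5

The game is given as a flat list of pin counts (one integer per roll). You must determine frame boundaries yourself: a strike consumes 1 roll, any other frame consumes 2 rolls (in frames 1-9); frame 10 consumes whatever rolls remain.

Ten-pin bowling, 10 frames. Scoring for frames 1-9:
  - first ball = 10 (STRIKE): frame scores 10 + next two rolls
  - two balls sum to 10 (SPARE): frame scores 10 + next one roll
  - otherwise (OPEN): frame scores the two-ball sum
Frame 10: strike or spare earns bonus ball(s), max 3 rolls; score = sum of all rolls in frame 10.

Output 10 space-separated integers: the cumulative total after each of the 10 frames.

Answer: 18 26 35 55 75 94 114 129 134 149

Derivation:
Frame 1: STRIKE. 10 + next two rolls (5+3) = 18. Cumulative: 18
Frame 2: OPEN (5+3=8). Cumulative: 26
Frame 3: OPEN (9+0=9). Cumulative: 35
Frame 4: STRIKE. 10 + next two rolls (10+0) = 20. Cumulative: 55
Frame 5: STRIKE. 10 + next two rolls (0+10) = 20. Cumulative: 75
Frame 6: SPARE (0+10=10). 10 + next roll (9) = 19. Cumulative: 94
Frame 7: SPARE (9+1=10). 10 + next roll (10) = 20. Cumulative: 114
Frame 8: STRIKE. 10 + next two rolls (5+0) = 15. Cumulative: 129
Frame 9: OPEN (5+0=5). Cumulative: 134
Frame 10: SPARE. Sum of all frame-10 rolls (2+8+5) = 15. Cumulative: 149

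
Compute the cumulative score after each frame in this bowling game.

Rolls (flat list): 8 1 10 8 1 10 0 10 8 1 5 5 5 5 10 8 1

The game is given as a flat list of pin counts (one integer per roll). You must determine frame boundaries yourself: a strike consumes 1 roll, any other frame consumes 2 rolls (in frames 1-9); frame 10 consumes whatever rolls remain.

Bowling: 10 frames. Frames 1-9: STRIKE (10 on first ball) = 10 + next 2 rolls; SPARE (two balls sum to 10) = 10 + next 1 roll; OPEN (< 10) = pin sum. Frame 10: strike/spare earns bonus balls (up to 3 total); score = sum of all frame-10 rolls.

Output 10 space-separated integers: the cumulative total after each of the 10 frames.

Answer: 9 28 37 57 75 84 99 119 138 147

Derivation:
Frame 1: OPEN (8+1=9). Cumulative: 9
Frame 2: STRIKE. 10 + next two rolls (8+1) = 19. Cumulative: 28
Frame 3: OPEN (8+1=9). Cumulative: 37
Frame 4: STRIKE. 10 + next two rolls (0+10) = 20. Cumulative: 57
Frame 5: SPARE (0+10=10). 10 + next roll (8) = 18. Cumulative: 75
Frame 6: OPEN (8+1=9). Cumulative: 84
Frame 7: SPARE (5+5=10). 10 + next roll (5) = 15. Cumulative: 99
Frame 8: SPARE (5+5=10). 10 + next roll (10) = 20. Cumulative: 119
Frame 9: STRIKE. 10 + next two rolls (8+1) = 19. Cumulative: 138
Frame 10: OPEN. Sum of all frame-10 rolls (8+1) = 9. Cumulative: 147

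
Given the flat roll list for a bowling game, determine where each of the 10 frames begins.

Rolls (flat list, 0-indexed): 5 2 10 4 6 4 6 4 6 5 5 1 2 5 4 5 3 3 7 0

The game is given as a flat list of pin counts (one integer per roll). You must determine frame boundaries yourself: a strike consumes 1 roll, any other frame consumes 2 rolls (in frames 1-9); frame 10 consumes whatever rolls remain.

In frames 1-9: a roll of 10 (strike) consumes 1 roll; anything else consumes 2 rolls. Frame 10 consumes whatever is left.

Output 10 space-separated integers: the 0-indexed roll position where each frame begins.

Answer: 0 2 3 5 7 9 11 13 15 17

Derivation:
Frame 1 starts at roll index 0: rolls=5,2 (sum=7), consumes 2 rolls
Frame 2 starts at roll index 2: roll=10 (strike), consumes 1 roll
Frame 3 starts at roll index 3: rolls=4,6 (sum=10), consumes 2 rolls
Frame 4 starts at roll index 5: rolls=4,6 (sum=10), consumes 2 rolls
Frame 5 starts at roll index 7: rolls=4,6 (sum=10), consumes 2 rolls
Frame 6 starts at roll index 9: rolls=5,5 (sum=10), consumes 2 rolls
Frame 7 starts at roll index 11: rolls=1,2 (sum=3), consumes 2 rolls
Frame 8 starts at roll index 13: rolls=5,4 (sum=9), consumes 2 rolls
Frame 9 starts at roll index 15: rolls=5,3 (sum=8), consumes 2 rolls
Frame 10 starts at roll index 17: 3 remaining rolls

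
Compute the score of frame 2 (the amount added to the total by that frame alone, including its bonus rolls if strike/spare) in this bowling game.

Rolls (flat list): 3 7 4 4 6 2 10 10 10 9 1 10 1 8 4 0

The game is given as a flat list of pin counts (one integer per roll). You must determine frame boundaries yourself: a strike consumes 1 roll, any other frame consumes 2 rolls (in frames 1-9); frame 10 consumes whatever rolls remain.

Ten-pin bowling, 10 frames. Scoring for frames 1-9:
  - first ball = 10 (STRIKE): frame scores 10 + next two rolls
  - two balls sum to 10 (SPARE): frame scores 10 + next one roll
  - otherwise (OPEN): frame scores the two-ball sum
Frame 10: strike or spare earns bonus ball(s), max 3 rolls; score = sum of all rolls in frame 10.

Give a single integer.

Answer: 8

Derivation:
Frame 1: SPARE (3+7=10). 10 + next roll (4) = 14. Cumulative: 14
Frame 2: OPEN (4+4=8). Cumulative: 22
Frame 3: OPEN (6+2=8). Cumulative: 30
Frame 4: STRIKE. 10 + next two rolls (10+10) = 30. Cumulative: 60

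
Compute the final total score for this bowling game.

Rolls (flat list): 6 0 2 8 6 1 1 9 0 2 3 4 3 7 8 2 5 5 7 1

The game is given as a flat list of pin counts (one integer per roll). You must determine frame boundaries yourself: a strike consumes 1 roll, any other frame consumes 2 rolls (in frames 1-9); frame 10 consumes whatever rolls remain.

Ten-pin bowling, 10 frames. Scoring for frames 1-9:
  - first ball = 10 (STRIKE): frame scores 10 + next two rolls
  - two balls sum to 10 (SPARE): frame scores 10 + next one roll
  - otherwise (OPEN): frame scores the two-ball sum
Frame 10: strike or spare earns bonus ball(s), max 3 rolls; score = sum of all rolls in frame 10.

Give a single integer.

Frame 1: OPEN (6+0=6). Cumulative: 6
Frame 2: SPARE (2+8=10). 10 + next roll (6) = 16. Cumulative: 22
Frame 3: OPEN (6+1=7). Cumulative: 29
Frame 4: SPARE (1+9=10). 10 + next roll (0) = 10. Cumulative: 39
Frame 5: OPEN (0+2=2). Cumulative: 41
Frame 6: OPEN (3+4=7). Cumulative: 48
Frame 7: SPARE (3+7=10). 10 + next roll (8) = 18. Cumulative: 66
Frame 8: SPARE (8+2=10). 10 + next roll (5) = 15. Cumulative: 81
Frame 9: SPARE (5+5=10). 10 + next roll (7) = 17. Cumulative: 98
Frame 10: OPEN. Sum of all frame-10 rolls (7+1) = 8. Cumulative: 106

Answer: 106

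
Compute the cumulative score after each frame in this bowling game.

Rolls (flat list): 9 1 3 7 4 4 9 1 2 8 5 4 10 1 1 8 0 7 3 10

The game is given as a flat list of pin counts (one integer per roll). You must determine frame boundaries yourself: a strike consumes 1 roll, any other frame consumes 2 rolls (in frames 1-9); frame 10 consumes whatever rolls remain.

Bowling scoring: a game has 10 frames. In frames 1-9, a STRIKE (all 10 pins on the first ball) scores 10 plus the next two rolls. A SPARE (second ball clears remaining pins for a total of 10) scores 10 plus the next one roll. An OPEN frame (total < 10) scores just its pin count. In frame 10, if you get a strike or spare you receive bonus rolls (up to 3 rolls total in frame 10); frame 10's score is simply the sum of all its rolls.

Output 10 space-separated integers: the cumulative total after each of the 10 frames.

Frame 1: SPARE (9+1=10). 10 + next roll (3) = 13. Cumulative: 13
Frame 2: SPARE (3+7=10). 10 + next roll (4) = 14. Cumulative: 27
Frame 3: OPEN (4+4=8). Cumulative: 35
Frame 4: SPARE (9+1=10). 10 + next roll (2) = 12. Cumulative: 47
Frame 5: SPARE (2+8=10). 10 + next roll (5) = 15. Cumulative: 62
Frame 6: OPEN (5+4=9). Cumulative: 71
Frame 7: STRIKE. 10 + next two rolls (1+1) = 12. Cumulative: 83
Frame 8: OPEN (1+1=2). Cumulative: 85
Frame 9: OPEN (8+0=8). Cumulative: 93
Frame 10: SPARE. Sum of all frame-10 rolls (7+3+10) = 20. Cumulative: 113

Answer: 13 27 35 47 62 71 83 85 93 113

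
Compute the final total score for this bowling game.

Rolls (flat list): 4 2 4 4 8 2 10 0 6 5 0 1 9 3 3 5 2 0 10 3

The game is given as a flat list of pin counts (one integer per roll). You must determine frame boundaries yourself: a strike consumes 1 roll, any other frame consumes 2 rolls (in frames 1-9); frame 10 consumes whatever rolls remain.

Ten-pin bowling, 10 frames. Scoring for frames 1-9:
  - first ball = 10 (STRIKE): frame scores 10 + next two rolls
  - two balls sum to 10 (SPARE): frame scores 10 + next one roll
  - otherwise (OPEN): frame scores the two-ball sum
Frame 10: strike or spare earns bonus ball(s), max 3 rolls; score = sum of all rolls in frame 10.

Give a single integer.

Answer: 100

Derivation:
Frame 1: OPEN (4+2=6). Cumulative: 6
Frame 2: OPEN (4+4=8). Cumulative: 14
Frame 3: SPARE (8+2=10). 10 + next roll (10) = 20. Cumulative: 34
Frame 4: STRIKE. 10 + next two rolls (0+6) = 16. Cumulative: 50
Frame 5: OPEN (0+6=6). Cumulative: 56
Frame 6: OPEN (5+0=5). Cumulative: 61
Frame 7: SPARE (1+9=10). 10 + next roll (3) = 13. Cumulative: 74
Frame 8: OPEN (3+3=6). Cumulative: 80
Frame 9: OPEN (5+2=7). Cumulative: 87
Frame 10: SPARE. Sum of all frame-10 rolls (0+10+3) = 13. Cumulative: 100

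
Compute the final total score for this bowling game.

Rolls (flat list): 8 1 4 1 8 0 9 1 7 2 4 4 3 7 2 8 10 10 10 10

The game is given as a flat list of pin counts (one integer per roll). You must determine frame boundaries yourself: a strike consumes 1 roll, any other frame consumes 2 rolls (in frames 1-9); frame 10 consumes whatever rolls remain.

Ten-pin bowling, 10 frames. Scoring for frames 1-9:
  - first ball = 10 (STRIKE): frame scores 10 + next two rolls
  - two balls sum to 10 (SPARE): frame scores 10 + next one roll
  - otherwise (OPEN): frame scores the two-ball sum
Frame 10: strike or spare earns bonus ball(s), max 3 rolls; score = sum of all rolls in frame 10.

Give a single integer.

Answer: 148

Derivation:
Frame 1: OPEN (8+1=9). Cumulative: 9
Frame 2: OPEN (4+1=5). Cumulative: 14
Frame 3: OPEN (8+0=8). Cumulative: 22
Frame 4: SPARE (9+1=10). 10 + next roll (7) = 17. Cumulative: 39
Frame 5: OPEN (7+2=9). Cumulative: 48
Frame 6: OPEN (4+4=8). Cumulative: 56
Frame 7: SPARE (3+7=10). 10 + next roll (2) = 12. Cumulative: 68
Frame 8: SPARE (2+8=10). 10 + next roll (10) = 20. Cumulative: 88
Frame 9: STRIKE. 10 + next two rolls (10+10) = 30. Cumulative: 118
Frame 10: STRIKE. Sum of all frame-10 rolls (10+10+10) = 30. Cumulative: 148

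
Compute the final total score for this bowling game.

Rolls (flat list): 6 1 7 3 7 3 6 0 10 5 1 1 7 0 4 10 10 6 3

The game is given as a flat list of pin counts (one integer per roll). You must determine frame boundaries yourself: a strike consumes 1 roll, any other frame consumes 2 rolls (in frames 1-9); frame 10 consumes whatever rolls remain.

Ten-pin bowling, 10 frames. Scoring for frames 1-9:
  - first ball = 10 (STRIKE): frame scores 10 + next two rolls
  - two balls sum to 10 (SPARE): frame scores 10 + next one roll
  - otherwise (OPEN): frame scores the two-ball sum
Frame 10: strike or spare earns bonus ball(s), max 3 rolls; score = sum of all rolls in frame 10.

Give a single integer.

Answer: 125

Derivation:
Frame 1: OPEN (6+1=7). Cumulative: 7
Frame 2: SPARE (7+3=10). 10 + next roll (7) = 17. Cumulative: 24
Frame 3: SPARE (7+3=10). 10 + next roll (6) = 16. Cumulative: 40
Frame 4: OPEN (6+0=6). Cumulative: 46
Frame 5: STRIKE. 10 + next two rolls (5+1) = 16. Cumulative: 62
Frame 6: OPEN (5+1=6). Cumulative: 68
Frame 7: OPEN (1+7=8). Cumulative: 76
Frame 8: OPEN (0+4=4). Cumulative: 80
Frame 9: STRIKE. 10 + next two rolls (10+6) = 26. Cumulative: 106
Frame 10: STRIKE. Sum of all frame-10 rolls (10+6+3) = 19. Cumulative: 125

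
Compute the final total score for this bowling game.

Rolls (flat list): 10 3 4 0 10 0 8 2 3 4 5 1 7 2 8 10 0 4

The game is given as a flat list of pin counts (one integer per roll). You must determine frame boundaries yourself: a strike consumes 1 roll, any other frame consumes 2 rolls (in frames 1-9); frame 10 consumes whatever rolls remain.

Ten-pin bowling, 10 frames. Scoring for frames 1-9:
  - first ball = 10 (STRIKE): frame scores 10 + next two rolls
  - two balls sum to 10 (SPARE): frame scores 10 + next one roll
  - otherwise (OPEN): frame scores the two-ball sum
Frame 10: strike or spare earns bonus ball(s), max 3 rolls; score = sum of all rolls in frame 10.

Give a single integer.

Frame 1: STRIKE. 10 + next two rolls (3+4) = 17. Cumulative: 17
Frame 2: OPEN (3+4=7). Cumulative: 24
Frame 3: SPARE (0+10=10). 10 + next roll (0) = 10. Cumulative: 34
Frame 4: OPEN (0+8=8). Cumulative: 42
Frame 5: OPEN (2+3=5). Cumulative: 47
Frame 6: OPEN (4+5=9). Cumulative: 56
Frame 7: OPEN (1+7=8). Cumulative: 64
Frame 8: SPARE (2+8=10). 10 + next roll (10) = 20. Cumulative: 84
Frame 9: STRIKE. 10 + next two rolls (0+4) = 14. Cumulative: 98
Frame 10: OPEN. Sum of all frame-10 rolls (0+4) = 4. Cumulative: 102

Answer: 102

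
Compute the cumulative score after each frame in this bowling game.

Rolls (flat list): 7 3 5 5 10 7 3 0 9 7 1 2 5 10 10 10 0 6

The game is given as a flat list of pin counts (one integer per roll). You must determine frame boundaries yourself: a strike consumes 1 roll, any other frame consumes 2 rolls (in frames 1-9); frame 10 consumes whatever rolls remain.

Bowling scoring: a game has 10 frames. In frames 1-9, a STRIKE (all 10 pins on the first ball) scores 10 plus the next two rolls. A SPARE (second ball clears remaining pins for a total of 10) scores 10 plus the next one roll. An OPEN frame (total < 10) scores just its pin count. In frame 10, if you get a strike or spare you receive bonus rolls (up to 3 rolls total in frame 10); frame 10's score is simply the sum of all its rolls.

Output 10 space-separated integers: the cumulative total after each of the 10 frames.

Frame 1: SPARE (7+3=10). 10 + next roll (5) = 15. Cumulative: 15
Frame 2: SPARE (5+5=10). 10 + next roll (10) = 20. Cumulative: 35
Frame 3: STRIKE. 10 + next two rolls (7+3) = 20. Cumulative: 55
Frame 4: SPARE (7+3=10). 10 + next roll (0) = 10. Cumulative: 65
Frame 5: OPEN (0+9=9). Cumulative: 74
Frame 6: OPEN (7+1=8). Cumulative: 82
Frame 7: OPEN (2+5=7). Cumulative: 89
Frame 8: STRIKE. 10 + next two rolls (10+10) = 30. Cumulative: 119
Frame 9: STRIKE. 10 + next two rolls (10+0) = 20. Cumulative: 139
Frame 10: STRIKE. Sum of all frame-10 rolls (10+0+6) = 16. Cumulative: 155

Answer: 15 35 55 65 74 82 89 119 139 155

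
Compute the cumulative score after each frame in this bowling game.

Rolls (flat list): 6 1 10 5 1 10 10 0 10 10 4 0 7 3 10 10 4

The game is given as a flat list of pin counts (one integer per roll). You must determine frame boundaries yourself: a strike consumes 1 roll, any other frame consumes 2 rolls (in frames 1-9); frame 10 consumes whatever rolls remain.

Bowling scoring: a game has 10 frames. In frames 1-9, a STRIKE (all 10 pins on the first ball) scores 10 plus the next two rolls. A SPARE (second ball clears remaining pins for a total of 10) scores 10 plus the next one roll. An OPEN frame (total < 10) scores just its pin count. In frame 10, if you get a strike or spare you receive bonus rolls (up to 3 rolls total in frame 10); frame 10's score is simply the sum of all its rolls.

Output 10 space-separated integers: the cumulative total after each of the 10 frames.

Frame 1: OPEN (6+1=7). Cumulative: 7
Frame 2: STRIKE. 10 + next two rolls (5+1) = 16. Cumulative: 23
Frame 3: OPEN (5+1=6). Cumulative: 29
Frame 4: STRIKE. 10 + next two rolls (10+0) = 20. Cumulative: 49
Frame 5: STRIKE. 10 + next two rolls (0+10) = 20. Cumulative: 69
Frame 6: SPARE (0+10=10). 10 + next roll (10) = 20. Cumulative: 89
Frame 7: STRIKE. 10 + next two rolls (4+0) = 14. Cumulative: 103
Frame 8: OPEN (4+0=4). Cumulative: 107
Frame 9: SPARE (7+3=10). 10 + next roll (10) = 20. Cumulative: 127
Frame 10: STRIKE. Sum of all frame-10 rolls (10+10+4) = 24. Cumulative: 151

Answer: 7 23 29 49 69 89 103 107 127 151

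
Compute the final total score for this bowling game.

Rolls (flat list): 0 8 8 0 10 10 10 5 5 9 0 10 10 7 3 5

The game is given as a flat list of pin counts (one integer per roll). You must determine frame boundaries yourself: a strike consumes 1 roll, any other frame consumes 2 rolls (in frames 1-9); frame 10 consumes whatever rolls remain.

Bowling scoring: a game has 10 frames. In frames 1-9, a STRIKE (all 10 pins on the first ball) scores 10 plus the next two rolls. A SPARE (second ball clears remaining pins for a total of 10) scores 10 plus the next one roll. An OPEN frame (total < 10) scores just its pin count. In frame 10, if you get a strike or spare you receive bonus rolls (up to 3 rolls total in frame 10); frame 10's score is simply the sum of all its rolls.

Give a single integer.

Frame 1: OPEN (0+8=8). Cumulative: 8
Frame 2: OPEN (8+0=8). Cumulative: 16
Frame 3: STRIKE. 10 + next two rolls (10+10) = 30. Cumulative: 46
Frame 4: STRIKE. 10 + next two rolls (10+5) = 25. Cumulative: 71
Frame 5: STRIKE. 10 + next two rolls (5+5) = 20. Cumulative: 91
Frame 6: SPARE (5+5=10). 10 + next roll (9) = 19. Cumulative: 110
Frame 7: OPEN (9+0=9). Cumulative: 119
Frame 8: STRIKE. 10 + next two rolls (10+7) = 27. Cumulative: 146
Frame 9: STRIKE. 10 + next two rolls (7+3) = 20. Cumulative: 166
Frame 10: SPARE. Sum of all frame-10 rolls (7+3+5) = 15. Cumulative: 181

Answer: 181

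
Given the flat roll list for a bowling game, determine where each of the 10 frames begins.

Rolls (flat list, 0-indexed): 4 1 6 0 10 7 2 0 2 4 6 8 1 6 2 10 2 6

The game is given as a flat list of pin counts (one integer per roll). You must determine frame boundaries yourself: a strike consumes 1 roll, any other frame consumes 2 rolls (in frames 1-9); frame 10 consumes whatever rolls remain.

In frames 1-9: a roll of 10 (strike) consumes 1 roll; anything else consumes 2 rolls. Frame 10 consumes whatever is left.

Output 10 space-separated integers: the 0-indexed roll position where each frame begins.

Frame 1 starts at roll index 0: rolls=4,1 (sum=5), consumes 2 rolls
Frame 2 starts at roll index 2: rolls=6,0 (sum=6), consumes 2 rolls
Frame 3 starts at roll index 4: roll=10 (strike), consumes 1 roll
Frame 4 starts at roll index 5: rolls=7,2 (sum=9), consumes 2 rolls
Frame 5 starts at roll index 7: rolls=0,2 (sum=2), consumes 2 rolls
Frame 6 starts at roll index 9: rolls=4,6 (sum=10), consumes 2 rolls
Frame 7 starts at roll index 11: rolls=8,1 (sum=9), consumes 2 rolls
Frame 8 starts at roll index 13: rolls=6,2 (sum=8), consumes 2 rolls
Frame 9 starts at roll index 15: roll=10 (strike), consumes 1 roll
Frame 10 starts at roll index 16: 2 remaining rolls

Answer: 0 2 4 5 7 9 11 13 15 16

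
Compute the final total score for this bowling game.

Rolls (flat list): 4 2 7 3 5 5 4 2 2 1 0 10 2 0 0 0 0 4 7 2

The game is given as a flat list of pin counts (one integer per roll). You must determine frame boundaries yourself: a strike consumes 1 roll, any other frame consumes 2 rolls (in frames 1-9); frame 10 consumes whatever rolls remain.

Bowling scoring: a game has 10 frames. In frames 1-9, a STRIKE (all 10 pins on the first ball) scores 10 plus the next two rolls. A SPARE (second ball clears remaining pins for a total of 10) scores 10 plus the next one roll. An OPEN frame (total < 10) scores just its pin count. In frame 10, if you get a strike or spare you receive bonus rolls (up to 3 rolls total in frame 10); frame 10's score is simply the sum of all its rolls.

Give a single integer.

Frame 1: OPEN (4+2=6). Cumulative: 6
Frame 2: SPARE (7+3=10). 10 + next roll (5) = 15. Cumulative: 21
Frame 3: SPARE (5+5=10). 10 + next roll (4) = 14. Cumulative: 35
Frame 4: OPEN (4+2=6). Cumulative: 41
Frame 5: OPEN (2+1=3). Cumulative: 44
Frame 6: SPARE (0+10=10). 10 + next roll (2) = 12. Cumulative: 56
Frame 7: OPEN (2+0=2). Cumulative: 58
Frame 8: OPEN (0+0=0). Cumulative: 58
Frame 9: OPEN (0+4=4). Cumulative: 62
Frame 10: OPEN. Sum of all frame-10 rolls (7+2) = 9. Cumulative: 71

Answer: 71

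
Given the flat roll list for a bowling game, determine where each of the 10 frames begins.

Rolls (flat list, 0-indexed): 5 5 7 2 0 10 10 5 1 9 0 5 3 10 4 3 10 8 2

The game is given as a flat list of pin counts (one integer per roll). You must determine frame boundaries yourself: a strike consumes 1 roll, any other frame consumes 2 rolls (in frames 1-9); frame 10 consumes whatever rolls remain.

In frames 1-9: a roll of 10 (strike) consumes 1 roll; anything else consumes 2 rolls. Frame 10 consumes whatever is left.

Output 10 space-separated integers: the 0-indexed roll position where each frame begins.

Frame 1 starts at roll index 0: rolls=5,5 (sum=10), consumes 2 rolls
Frame 2 starts at roll index 2: rolls=7,2 (sum=9), consumes 2 rolls
Frame 3 starts at roll index 4: rolls=0,10 (sum=10), consumes 2 rolls
Frame 4 starts at roll index 6: roll=10 (strike), consumes 1 roll
Frame 5 starts at roll index 7: rolls=5,1 (sum=6), consumes 2 rolls
Frame 6 starts at roll index 9: rolls=9,0 (sum=9), consumes 2 rolls
Frame 7 starts at roll index 11: rolls=5,3 (sum=8), consumes 2 rolls
Frame 8 starts at roll index 13: roll=10 (strike), consumes 1 roll
Frame 9 starts at roll index 14: rolls=4,3 (sum=7), consumes 2 rolls
Frame 10 starts at roll index 16: 3 remaining rolls

Answer: 0 2 4 6 7 9 11 13 14 16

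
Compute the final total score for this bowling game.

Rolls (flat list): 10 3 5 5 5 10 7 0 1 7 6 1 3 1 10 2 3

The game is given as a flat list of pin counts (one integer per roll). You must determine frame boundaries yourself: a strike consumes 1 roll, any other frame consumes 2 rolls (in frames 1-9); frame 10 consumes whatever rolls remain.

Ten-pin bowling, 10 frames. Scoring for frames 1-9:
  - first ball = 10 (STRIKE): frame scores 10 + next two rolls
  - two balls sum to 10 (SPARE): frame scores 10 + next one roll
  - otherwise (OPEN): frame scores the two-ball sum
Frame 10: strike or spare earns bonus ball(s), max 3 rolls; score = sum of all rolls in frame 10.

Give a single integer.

Answer: 109

Derivation:
Frame 1: STRIKE. 10 + next two rolls (3+5) = 18. Cumulative: 18
Frame 2: OPEN (3+5=8). Cumulative: 26
Frame 3: SPARE (5+5=10). 10 + next roll (10) = 20. Cumulative: 46
Frame 4: STRIKE. 10 + next two rolls (7+0) = 17. Cumulative: 63
Frame 5: OPEN (7+0=7). Cumulative: 70
Frame 6: OPEN (1+7=8). Cumulative: 78
Frame 7: OPEN (6+1=7). Cumulative: 85
Frame 8: OPEN (3+1=4). Cumulative: 89
Frame 9: STRIKE. 10 + next two rolls (2+3) = 15. Cumulative: 104
Frame 10: OPEN. Sum of all frame-10 rolls (2+3) = 5. Cumulative: 109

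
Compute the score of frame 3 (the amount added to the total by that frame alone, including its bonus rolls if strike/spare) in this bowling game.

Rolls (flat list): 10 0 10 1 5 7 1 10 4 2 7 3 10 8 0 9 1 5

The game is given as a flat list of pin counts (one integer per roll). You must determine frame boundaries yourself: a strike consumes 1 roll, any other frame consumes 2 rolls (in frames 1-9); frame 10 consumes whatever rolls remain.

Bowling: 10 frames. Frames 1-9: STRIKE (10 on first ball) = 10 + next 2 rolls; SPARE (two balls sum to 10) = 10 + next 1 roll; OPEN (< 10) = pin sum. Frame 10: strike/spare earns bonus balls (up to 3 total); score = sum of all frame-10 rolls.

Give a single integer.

Answer: 6

Derivation:
Frame 1: STRIKE. 10 + next two rolls (0+10) = 20. Cumulative: 20
Frame 2: SPARE (0+10=10). 10 + next roll (1) = 11. Cumulative: 31
Frame 3: OPEN (1+5=6). Cumulative: 37
Frame 4: OPEN (7+1=8). Cumulative: 45
Frame 5: STRIKE. 10 + next two rolls (4+2) = 16. Cumulative: 61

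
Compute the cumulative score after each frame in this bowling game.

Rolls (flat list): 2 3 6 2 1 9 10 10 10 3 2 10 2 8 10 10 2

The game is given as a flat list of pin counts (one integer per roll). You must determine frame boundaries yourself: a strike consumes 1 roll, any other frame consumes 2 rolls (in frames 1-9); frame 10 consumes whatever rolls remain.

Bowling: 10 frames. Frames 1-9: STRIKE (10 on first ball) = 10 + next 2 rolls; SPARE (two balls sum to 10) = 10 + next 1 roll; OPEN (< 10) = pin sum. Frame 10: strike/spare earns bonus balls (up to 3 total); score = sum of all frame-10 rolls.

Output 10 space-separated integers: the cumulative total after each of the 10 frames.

Answer: 5 13 33 63 86 101 106 126 146 168

Derivation:
Frame 1: OPEN (2+3=5). Cumulative: 5
Frame 2: OPEN (6+2=8). Cumulative: 13
Frame 3: SPARE (1+9=10). 10 + next roll (10) = 20. Cumulative: 33
Frame 4: STRIKE. 10 + next two rolls (10+10) = 30. Cumulative: 63
Frame 5: STRIKE. 10 + next two rolls (10+3) = 23. Cumulative: 86
Frame 6: STRIKE. 10 + next two rolls (3+2) = 15. Cumulative: 101
Frame 7: OPEN (3+2=5). Cumulative: 106
Frame 8: STRIKE. 10 + next two rolls (2+8) = 20. Cumulative: 126
Frame 9: SPARE (2+8=10). 10 + next roll (10) = 20. Cumulative: 146
Frame 10: STRIKE. Sum of all frame-10 rolls (10+10+2) = 22. Cumulative: 168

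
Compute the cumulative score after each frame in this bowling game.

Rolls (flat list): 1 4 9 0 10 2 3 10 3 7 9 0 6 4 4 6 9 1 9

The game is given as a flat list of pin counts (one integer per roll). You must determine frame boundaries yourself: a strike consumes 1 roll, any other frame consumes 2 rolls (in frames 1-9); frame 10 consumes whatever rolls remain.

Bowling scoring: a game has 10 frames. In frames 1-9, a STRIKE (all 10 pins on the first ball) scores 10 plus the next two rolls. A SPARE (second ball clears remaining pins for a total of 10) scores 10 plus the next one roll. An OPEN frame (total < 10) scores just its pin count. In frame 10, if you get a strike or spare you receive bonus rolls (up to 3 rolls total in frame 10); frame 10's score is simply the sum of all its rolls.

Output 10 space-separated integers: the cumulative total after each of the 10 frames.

Frame 1: OPEN (1+4=5). Cumulative: 5
Frame 2: OPEN (9+0=9). Cumulative: 14
Frame 3: STRIKE. 10 + next two rolls (2+3) = 15. Cumulative: 29
Frame 4: OPEN (2+3=5). Cumulative: 34
Frame 5: STRIKE. 10 + next two rolls (3+7) = 20. Cumulative: 54
Frame 6: SPARE (3+7=10). 10 + next roll (9) = 19. Cumulative: 73
Frame 7: OPEN (9+0=9). Cumulative: 82
Frame 8: SPARE (6+4=10). 10 + next roll (4) = 14. Cumulative: 96
Frame 9: SPARE (4+6=10). 10 + next roll (9) = 19. Cumulative: 115
Frame 10: SPARE. Sum of all frame-10 rolls (9+1+9) = 19. Cumulative: 134

Answer: 5 14 29 34 54 73 82 96 115 134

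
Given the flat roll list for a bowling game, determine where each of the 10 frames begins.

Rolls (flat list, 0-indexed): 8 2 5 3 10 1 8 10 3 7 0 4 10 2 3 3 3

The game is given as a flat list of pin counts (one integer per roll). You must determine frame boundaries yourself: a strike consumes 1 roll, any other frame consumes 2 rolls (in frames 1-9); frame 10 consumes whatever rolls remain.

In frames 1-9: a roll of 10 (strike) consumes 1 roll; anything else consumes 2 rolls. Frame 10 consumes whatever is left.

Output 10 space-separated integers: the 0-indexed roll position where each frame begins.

Frame 1 starts at roll index 0: rolls=8,2 (sum=10), consumes 2 rolls
Frame 2 starts at roll index 2: rolls=5,3 (sum=8), consumes 2 rolls
Frame 3 starts at roll index 4: roll=10 (strike), consumes 1 roll
Frame 4 starts at roll index 5: rolls=1,8 (sum=9), consumes 2 rolls
Frame 5 starts at roll index 7: roll=10 (strike), consumes 1 roll
Frame 6 starts at roll index 8: rolls=3,7 (sum=10), consumes 2 rolls
Frame 7 starts at roll index 10: rolls=0,4 (sum=4), consumes 2 rolls
Frame 8 starts at roll index 12: roll=10 (strike), consumes 1 roll
Frame 9 starts at roll index 13: rolls=2,3 (sum=5), consumes 2 rolls
Frame 10 starts at roll index 15: 2 remaining rolls

Answer: 0 2 4 5 7 8 10 12 13 15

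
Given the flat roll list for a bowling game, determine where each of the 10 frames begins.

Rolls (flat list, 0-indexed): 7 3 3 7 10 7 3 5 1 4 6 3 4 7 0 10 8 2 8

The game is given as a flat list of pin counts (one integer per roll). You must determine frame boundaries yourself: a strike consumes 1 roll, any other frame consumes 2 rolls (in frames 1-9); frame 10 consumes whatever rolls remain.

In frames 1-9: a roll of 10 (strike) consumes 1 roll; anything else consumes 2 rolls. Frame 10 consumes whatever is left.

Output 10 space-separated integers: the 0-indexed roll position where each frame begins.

Answer: 0 2 4 5 7 9 11 13 15 16

Derivation:
Frame 1 starts at roll index 0: rolls=7,3 (sum=10), consumes 2 rolls
Frame 2 starts at roll index 2: rolls=3,7 (sum=10), consumes 2 rolls
Frame 3 starts at roll index 4: roll=10 (strike), consumes 1 roll
Frame 4 starts at roll index 5: rolls=7,3 (sum=10), consumes 2 rolls
Frame 5 starts at roll index 7: rolls=5,1 (sum=6), consumes 2 rolls
Frame 6 starts at roll index 9: rolls=4,6 (sum=10), consumes 2 rolls
Frame 7 starts at roll index 11: rolls=3,4 (sum=7), consumes 2 rolls
Frame 8 starts at roll index 13: rolls=7,0 (sum=7), consumes 2 rolls
Frame 9 starts at roll index 15: roll=10 (strike), consumes 1 roll
Frame 10 starts at roll index 16: 3 remaining rolls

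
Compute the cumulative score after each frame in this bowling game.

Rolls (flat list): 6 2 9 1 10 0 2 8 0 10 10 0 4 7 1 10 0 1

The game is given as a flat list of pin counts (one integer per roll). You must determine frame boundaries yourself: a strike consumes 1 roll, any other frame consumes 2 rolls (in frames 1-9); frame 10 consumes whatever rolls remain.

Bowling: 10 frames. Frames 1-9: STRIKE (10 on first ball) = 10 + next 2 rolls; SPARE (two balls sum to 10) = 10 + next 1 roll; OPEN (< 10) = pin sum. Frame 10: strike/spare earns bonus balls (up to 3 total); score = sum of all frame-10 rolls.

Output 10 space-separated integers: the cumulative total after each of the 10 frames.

Answer: 8 28 40 42 50 70 84 88 96 107

Derivation:
Frame 1: OPEN (6+2=8). Cumulative: 8
Frame 2: SPARE (9+1=10). 10 + next roll (10) = 20. Cumulative: 28
Frame 3: STRIKE. 10 + next two rolls (0+2) = 12. Cumulative: 40
Frame 4: OPEN (0+2=2). Cumulative: 42
Frame 5: OPEN (8+0=8). Cumulative: 50
Frame 6: STRIKE. 10 + next two rolls (10+0) = 20. Cumulative: 70
Frame 7: STRIKE. 10 + next two rolls (0+4) = 14. Cumulative: 84
Frame 8: OPEN (0+4=4). Cumulative: 88
Frame 9: OPEN (7+1=8). Cumulative: 96
Frame 10: STRIKE. Sum of all frame-10 rolls (10+0+1) = 11. Cumulative: 107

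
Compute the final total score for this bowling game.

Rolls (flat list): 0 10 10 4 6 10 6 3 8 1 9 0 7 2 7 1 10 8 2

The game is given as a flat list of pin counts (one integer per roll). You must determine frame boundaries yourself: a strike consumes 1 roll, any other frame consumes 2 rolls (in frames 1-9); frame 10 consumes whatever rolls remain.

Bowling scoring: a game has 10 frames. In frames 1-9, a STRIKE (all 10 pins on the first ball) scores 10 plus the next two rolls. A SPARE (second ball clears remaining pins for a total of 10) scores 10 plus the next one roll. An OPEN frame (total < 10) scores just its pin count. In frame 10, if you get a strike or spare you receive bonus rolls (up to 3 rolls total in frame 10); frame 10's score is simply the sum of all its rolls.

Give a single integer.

Answer: 143

Derivation:
Frame 1: SPARE (0+10=10). 10 + next roll (10) = 20. Cumulative: 20
Frame 2: STRIKE. 10 + next two rolls (4+6) = 20. Cumulative: 40
Frame 3: SPARE (4+6=10). 10 + next roll (10) = 20. Cumulative: 60
Frame 4: STRIKE. 10 + next two rolls (6+3) = 19. Cumulative: 79
Frame 5: OPEN (6+3=9). Cumulative: 88
Frame 6: OPEN (8+1=9). Cumulative: 97
Frame 7: OPEN (9+0=9). Cumulative: 106
Frame 8: OPEN (7+2=9). Cumulative: 115
Frame 9: OPEN (7+1=8). Cumulative: 123
Frame 10: STRIKE. Sum of all frame-10 rolls (10+8+2) = 20. Cumulative: 143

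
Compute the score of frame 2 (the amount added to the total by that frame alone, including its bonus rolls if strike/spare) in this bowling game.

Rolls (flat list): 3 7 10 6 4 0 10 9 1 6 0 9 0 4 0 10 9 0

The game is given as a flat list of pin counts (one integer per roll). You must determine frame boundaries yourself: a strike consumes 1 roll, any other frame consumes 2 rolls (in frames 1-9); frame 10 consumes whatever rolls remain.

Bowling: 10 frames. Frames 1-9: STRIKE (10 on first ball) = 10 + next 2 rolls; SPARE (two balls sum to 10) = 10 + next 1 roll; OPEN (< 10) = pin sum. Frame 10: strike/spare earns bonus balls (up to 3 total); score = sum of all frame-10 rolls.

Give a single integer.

Frame 1: SPARE (3+7=10). 10 + next roll (10) = 20. Cumulative: 20
Frame 2: STRIKE. 10 + next two rolls (6+4) = 20. Cumulative: 40
Frame 3: SPARE (6+4=10). 10 + next roll (0) = 10. Cumulative: 50
Frame 4: SPARE (0+10=10). 10 + next roll (9) = 19. Cumulative: 69

Answer: 20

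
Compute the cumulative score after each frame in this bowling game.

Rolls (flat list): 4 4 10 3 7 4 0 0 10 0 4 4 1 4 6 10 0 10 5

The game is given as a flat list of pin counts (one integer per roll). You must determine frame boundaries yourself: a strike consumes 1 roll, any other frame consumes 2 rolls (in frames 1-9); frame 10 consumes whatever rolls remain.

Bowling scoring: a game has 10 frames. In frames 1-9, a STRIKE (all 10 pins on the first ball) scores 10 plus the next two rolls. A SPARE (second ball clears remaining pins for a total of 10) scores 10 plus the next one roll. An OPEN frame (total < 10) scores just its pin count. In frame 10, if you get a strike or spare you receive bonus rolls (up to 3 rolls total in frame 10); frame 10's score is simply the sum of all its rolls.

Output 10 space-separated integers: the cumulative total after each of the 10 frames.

Answer: 8 28 42 46 56 60 65 85 105 120

Derivation:
Frame 1: OPEN (4+4=8). Cumulative: 8
Frame 2: STRIKE. 10 + next two rolls (3+7) = 20. Cumulative: 28
Frame 3: SPARE (3+7=10). 10 + next roll (4) = 14. Cumulative: 42
Frame 4: OPEN (4+0=4). Cumulative: 46
Frame 5: SPARE (0+10=10). 10 + next roll (0) = 10. Cumulative: 56
Frame 6: OPEN (0+4=4). Cumulative: 60
Frame 7: OPEN (4+1=5). Cumulative: 65
Frame 8: SPARE (4+6=10). 10 + next roll (10) = 20. Cumulative: 85
Frame 9: STRIKE. 10 + next two rolls (0+10) = 20. Cumulative: 105
Frame 10: SPARE. Sum of all frame-10 rolls (0+10+5) = 15. Cumulative: 120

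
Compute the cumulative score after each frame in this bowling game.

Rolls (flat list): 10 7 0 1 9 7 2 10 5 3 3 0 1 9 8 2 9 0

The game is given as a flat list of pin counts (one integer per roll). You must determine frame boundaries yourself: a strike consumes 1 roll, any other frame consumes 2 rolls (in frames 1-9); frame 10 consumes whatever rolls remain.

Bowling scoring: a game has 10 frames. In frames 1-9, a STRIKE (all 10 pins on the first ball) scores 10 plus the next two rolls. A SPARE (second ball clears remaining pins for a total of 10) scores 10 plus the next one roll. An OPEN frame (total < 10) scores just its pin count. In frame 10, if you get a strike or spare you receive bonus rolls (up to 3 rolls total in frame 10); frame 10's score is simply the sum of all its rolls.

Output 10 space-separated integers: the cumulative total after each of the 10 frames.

Frame 1: STRIKE. 10 + next two rolls (7+0) = 17. Cumulative: 17
Frame 2: OPEN (7+0=7). Cumulative: 24
Frame 3: SPARE (1+9=10). 10 + next roll (7) = 17. Cumulative: 41
Frame 4: OPEN (7+2=9). Cumulative: 50
Frame 5: STRIKE. 10 + next two rolls (5+3) = 18. Cumulative: 68
Frame 6: OPEN (5+3=8). Cumulative: 76
Frame 7: OPEN (3+0=3). Cumulative: 79
Frame 8: SPARE (1+9=10). 10 + next roll (8) = 18. Cumulative: 97
Frame 9: SPARE (8+2=10). 10 + next roll (9) = 19. Cumulative: 116
Frame 10: OPEN. Sum of all frame-10 rolls (9+0) = 9. Cumulative: 125

Answer: 17 24 41 50 68 76 79 97 116 125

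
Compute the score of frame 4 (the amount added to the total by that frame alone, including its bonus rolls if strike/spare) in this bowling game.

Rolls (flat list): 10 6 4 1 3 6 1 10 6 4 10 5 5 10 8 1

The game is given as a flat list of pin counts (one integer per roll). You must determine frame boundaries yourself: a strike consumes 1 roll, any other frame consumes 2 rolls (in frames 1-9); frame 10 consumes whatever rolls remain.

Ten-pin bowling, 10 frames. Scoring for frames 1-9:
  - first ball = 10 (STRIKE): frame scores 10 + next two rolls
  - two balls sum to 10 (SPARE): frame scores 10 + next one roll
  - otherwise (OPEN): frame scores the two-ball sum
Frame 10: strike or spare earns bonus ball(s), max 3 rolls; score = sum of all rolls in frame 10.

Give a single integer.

Answer: 7

Derivation:
Frame 1: STRIKE. 10 + next two rolls (6+4) = 20. Cumulative: 20
Frame 2: SPARE (6+4=10). 10 + next roll (1) = 11. Cumulative: 31
Frame 3: OPEN (1+3=4). Cumulative: 35
Frame 4: OPEN (6+1=7). Cumulative: 42
Frame 5: STRIKE. 10 + next two rolls (6+4) = 20. Cumulative: 62
Frame 6: SPARE (6+4=10). 10 + next roll (10) = 20. Cumulative: 82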